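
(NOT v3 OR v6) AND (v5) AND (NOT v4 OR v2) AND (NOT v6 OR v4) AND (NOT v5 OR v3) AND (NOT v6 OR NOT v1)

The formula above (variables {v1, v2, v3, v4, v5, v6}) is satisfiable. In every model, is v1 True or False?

False

Suppose v1 = true.
Unit clause (v5) forces v5 = true.
Unit clause (v3) forces v3 = true.
Unit clause (v6) forces v6 = true.
But (NOT v6) is also a unit clause — contradiction.
So every satisfying assignment has v1 = False.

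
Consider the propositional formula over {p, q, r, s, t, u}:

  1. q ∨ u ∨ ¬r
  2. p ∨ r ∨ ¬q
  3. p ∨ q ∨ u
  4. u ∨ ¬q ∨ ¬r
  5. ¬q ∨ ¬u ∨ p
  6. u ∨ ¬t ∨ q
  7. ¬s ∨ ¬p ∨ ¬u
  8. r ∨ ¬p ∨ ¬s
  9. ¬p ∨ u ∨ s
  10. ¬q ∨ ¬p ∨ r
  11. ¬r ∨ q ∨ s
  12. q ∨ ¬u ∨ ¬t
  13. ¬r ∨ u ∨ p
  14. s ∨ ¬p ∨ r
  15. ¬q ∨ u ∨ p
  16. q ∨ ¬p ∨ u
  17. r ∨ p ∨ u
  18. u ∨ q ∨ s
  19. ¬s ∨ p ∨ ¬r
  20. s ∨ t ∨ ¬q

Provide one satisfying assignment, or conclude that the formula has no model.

Try q = False.
Try u = True.
The clause (¬t) is unit, so t = False.
Try s = True.
The clause (¬p) is unit, so p = False.
The clause (¬r) is unit, so r = False.
Every clause now holds.

p: False; q: False; r: False; s: True; t: False; u: True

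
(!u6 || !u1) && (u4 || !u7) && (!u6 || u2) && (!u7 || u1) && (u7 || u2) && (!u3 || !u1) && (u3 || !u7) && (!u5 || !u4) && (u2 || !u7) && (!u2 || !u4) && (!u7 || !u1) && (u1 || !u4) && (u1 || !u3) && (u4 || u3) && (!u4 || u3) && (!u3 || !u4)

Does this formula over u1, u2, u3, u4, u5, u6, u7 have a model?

Unsatisfiable

Suppose u6 = false.
Suppose u4 = true.
From the singleton clause (!u5), u5 = false.
From the singleton clause (!u2), u2 = false.
From the singleton clause (u7), u7 = true.
Now (!u7) is unsatisfied and unit — conflict.
Backtrack on u4: now try u4 = false.
From the singleton clause (!u7), u7 = false.
From the singleton clause (u2), u2 = true.
From the singleton clause (u3), u3 = true.
From the singleton clause (!u1), u1 = false.
Now (u1) is unsatisfied and unit — conflict.
Both values of u4 lead to a conflict.
Backtrack on u6: now try u6 = true.
From the singleton clause (!u1), u1 = false.
From the singleton clause (u2), u2 = true.
From the singleton clause (!u7), u7 = false.
From the singleton clause (!u4), u4 = false.
From the singleton clause (!u3), u3 = false.
Now (u3) is unsatisfied and unit — conflict.
Both values of u6 lead to a conflict.
No assignment satisfies every clause.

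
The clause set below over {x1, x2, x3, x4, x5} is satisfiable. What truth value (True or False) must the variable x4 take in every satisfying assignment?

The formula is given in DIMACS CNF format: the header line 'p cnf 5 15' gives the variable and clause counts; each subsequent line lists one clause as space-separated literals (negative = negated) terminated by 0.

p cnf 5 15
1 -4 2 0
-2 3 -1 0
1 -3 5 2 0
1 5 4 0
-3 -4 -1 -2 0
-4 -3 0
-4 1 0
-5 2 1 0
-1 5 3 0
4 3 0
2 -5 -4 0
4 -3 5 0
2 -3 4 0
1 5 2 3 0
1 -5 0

False

Suppose x4 = True.
From the singleton clause (¬x3), x3 = False.
From the singleton clause (x1), x1 = True.
From the singleton clause (¬x2), x2 = False.
From the singleton clause (x5), x5 = True.
Now (¬x5) is unsatisfied and unit — conflict.
So every satisfying assignment has x4 = False.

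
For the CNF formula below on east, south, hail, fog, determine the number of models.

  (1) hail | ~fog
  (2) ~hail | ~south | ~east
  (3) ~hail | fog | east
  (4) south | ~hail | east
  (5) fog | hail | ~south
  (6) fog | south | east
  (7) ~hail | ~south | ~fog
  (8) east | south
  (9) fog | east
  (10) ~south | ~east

There are 2^4 = 16 truth assignments over (east, south, hail, fog).
Check each against the 10 clauses (columns in the order east, south, hail, fog):
  F F F F  ✗ fails (fog | south | east)
  F F F T  ✗ fails (hail | ~fog)
  F F T F  ✗ fails (~hail | fog | east)
  F F T T  ✗ fails (south | ~hail | east)
  F T F F  ✗ fails (fog | hail | ~south)
  F T F T  ✗ fails (hail | ~fog)
  F T T F  ✗ fails (~hail | fog | east)
  F T T T  ✗ fails (~hail | ~south | ~fog)
  T F F F  ✓ satisfies all
  T F F T  ✗ fails (hail | ~fog)
  T F T F  ✓ satisfies all
  T F T T  ✓ satisfies all
  T T F F  ✗ fails (fog | hail | ~south)
  T T F T  ✗ fails (hail | ~fog)
  T T T F  ✗ fails (~hail | ~south | ~east)
  T T T T  ✗ fails (~hail | ~south | ~east)
3 of the 16 rows are models.

3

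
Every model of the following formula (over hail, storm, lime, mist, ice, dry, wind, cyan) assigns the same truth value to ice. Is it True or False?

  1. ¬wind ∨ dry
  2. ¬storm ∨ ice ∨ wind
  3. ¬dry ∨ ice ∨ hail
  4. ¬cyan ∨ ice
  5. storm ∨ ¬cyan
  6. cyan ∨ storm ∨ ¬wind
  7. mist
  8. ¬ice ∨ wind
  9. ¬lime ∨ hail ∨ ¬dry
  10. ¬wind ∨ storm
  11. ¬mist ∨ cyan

True

Suppose ice = False.
(¬cyan) alone gives cyan = False.
(mist) alone gives mist = True.
Now (¬mist) is unsatisfied and unit — conflict.
So every satisfying assignment has ice = True.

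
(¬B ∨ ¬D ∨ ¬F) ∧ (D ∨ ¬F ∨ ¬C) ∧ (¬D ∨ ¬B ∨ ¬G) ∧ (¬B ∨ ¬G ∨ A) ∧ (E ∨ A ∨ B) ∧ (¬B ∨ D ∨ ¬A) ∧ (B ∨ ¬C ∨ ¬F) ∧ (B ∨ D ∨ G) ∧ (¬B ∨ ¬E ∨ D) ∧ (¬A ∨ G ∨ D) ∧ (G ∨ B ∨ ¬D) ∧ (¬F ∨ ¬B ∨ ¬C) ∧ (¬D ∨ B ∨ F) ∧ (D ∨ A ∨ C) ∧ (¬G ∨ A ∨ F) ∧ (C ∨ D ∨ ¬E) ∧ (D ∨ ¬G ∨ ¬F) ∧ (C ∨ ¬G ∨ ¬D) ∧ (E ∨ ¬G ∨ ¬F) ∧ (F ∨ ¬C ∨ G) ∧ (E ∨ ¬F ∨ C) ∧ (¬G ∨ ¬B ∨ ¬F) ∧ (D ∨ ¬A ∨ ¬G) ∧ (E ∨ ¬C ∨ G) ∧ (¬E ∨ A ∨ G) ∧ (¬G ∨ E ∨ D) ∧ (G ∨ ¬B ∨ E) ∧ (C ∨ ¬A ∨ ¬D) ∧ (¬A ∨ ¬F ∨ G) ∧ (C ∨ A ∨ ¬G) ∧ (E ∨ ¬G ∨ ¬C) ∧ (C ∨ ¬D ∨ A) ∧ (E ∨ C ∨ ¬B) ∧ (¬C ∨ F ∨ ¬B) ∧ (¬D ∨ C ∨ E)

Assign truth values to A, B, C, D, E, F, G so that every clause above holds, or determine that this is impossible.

UNSATISFIABLE

Branch on B: set B = False.
Branch on E: set E = True.
Branch on C: set C = False.
(D) alone gives D = True.
(G) alone gives G = True.
Now (¬G) is unsatisfied and unit — conflict.
Backtrack on C: now try C = True.
(¬F) alone gives F = False.
(¬D) alone gives D = False.
(G) alone gives G = True.
(A) alone gives A = True.
Now (¬A) is unsatisfied and unit — conflict.
Both values of C lead to a conflict.
Backtrack on E: now try E = False.
(A) alone gives A = True.
Branch on C: set C = False.
(¬F) alone gives F = False.
(¬D) alone gives D = False.
(G) alone gives G = True.
Now (¬G) is unsatisfied and unit — conflict.
Backtrack on C: now try C = True.
(¬F) alone gives F = False.
(¬D) alone gives D = False.
(G) alone gives G = True.
Now (¬G) is unsatisfied and unit — conflict.
Both values of C lead to a conflict.
Both values of E lead to a conflict.
Backtrack on B: now try B = True.
Branch on D: set D = False.
(¬A) alone gives A = False.
(¬G) alone gives G = False.
(¬E) alone gives E = False.
Now (E) is unsatisfied and unit — conflict.
Backtrack on D: now try D = True.
(¬F) alone gives F = False.
(¬G) alone gives G = False.
(¬C) alone gives C = False.
(E) alone gives E = True.
(A) alone gives A = True.
Now (¬A) is unsatisfied and unit — conflict.
Both values of D lead to a conflict.
Both values of B lead to a conflict.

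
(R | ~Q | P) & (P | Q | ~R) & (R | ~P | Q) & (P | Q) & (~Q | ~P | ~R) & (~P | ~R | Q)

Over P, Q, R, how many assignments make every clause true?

There are 2^3 = 8 truth assignments over (P, Q, R).
Check each against the 6 clauses (columns in the order P, Q, R):
  F F F  ✗ fails (P | Q)
  F F T  ✗ fails (P | Q | ~R)
  F T F  ✗ fails (R | ~Q | P)
  F T T  ✓ satisfies all
  T F F  ✗ fails (R | ~P | Q)
  T F T  ✗ fails (~P | ~R | Q)
  T T F  ✓ satisfies all
  T T T  ✗ fails (~Q | ~P | ~R)
2 of the 8 rows are models.

2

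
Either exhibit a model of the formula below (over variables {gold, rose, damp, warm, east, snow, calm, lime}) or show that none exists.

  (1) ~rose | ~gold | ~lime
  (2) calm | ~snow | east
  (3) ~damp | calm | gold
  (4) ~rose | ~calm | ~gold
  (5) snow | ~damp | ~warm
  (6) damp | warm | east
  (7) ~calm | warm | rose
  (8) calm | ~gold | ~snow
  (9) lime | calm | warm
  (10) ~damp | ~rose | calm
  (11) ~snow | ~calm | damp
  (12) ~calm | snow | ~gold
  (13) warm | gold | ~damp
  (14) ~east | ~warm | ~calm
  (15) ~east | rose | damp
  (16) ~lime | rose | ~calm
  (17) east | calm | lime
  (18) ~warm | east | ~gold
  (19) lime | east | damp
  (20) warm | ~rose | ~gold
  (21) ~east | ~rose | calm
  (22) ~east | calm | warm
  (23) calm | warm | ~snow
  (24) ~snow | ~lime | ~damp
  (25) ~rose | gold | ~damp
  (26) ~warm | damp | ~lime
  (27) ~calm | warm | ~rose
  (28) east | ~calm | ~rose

gold ↦ 1; rose ↦ 0; damp ↦ 1; warm ↦ 0; east ↦ 0; snow ↦ 0; calm ↦ 0; lime ↦ 1

Try rose = 0.
Try calm = 0.
Try snow = 0.
Try damp = 1.
(gold) alone gives gold = 1.
(~warm) alone gives warm = 0.
(lime) alone gives lime = 1.
(~east) alone gives east = 0.
This assignment satisfies each clause.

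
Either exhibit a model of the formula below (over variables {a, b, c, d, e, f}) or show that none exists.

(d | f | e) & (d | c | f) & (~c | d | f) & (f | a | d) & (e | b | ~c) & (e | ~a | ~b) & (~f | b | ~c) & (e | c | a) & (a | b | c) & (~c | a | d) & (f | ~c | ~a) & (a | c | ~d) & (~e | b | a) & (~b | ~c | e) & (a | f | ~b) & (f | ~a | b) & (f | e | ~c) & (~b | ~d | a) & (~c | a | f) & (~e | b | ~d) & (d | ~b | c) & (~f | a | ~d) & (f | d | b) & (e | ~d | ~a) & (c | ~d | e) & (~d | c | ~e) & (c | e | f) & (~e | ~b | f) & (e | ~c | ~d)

Suppose d = 0.
Suppose f = 1.
Suppose b = 0.
(~c) alone gives c = 0.
(a) alone gives a = 1.
Every clause is now satisfied; e is unconstrained.

a: 1, b: 0, c: 0, d: 0, e: 0, f: 1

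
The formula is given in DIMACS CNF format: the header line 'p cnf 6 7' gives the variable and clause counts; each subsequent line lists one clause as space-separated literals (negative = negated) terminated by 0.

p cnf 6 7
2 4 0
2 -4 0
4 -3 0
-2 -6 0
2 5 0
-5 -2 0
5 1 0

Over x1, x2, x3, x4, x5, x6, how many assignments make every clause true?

There are 2^6 = 64 truth assignments over (x1, x2, x3, x4, x5, x6).
Split on x2. With x2 = True, the clauses containing x2 are satisfied and ¬x2 drops from the rest; 3 of the 2^5 = 32 assignments to the other variables satisfy what remains.
With x2 = False, by the same count on the reduced clause set, 0 assignments work.
(One model: x1=T, x2=T, x3=F, x4=F, x5=F, x6=F.)
Total: 3 + 0 = 3.

3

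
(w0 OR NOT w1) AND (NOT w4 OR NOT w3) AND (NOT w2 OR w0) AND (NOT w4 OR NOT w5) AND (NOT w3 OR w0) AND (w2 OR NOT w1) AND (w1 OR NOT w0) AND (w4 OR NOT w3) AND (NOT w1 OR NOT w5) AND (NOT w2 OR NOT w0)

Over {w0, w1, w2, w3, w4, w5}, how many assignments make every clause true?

3

There are 2^6 = 64 truth assignments over (w0, w1, w2, w3, w4, w5).
Split on w3. With w3 = true, the clauses containing w3 are satisfied and NOT w3 drops from the rest; 0 of the 2^5 = 32 assignments to the other variables satisfy what remains.
With w3 = false, by the same count on the reduced clause set, 3 assignments work.
(One model: w0=F, w1=F, w2=F, w3=F, w4=F, w5=F.)
Total: 0 + 3 = 3.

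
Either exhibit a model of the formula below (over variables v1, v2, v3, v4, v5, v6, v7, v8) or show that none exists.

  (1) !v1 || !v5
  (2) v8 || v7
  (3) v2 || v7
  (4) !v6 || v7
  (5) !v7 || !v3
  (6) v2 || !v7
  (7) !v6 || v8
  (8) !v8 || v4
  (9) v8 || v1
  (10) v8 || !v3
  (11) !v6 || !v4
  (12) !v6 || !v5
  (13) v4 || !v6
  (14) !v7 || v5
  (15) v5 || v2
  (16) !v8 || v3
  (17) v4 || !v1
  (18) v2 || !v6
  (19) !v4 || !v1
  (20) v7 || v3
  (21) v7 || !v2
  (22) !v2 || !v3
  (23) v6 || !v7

UNSATISFIABLE

Try v1 = false.
The clause (v8) is unit, so v8 = true.
The clause (v4) is unit, so v4 = true.
The clause (!v6) is unit, so v6 = false.
The clause (v3) is unit, so v3 = true.
The clause (!v7) is unit, so v7 = false.
The clause (v2) is unit, so v2 = true.
But (!v2) is also a unit clause — contradiction.
That branch fails; take v1 = true instead.
The clause (!v5) is unit, so v5 = false.
The clause (!v7) is unit, so v7 = false.
The clause (v8) is unit, so v8 = true.
The clause (v2) is unit, so v2 = true.
But (!v2) is also a unit clause — contradiction.
Neither v1 = true nor v1 = false works.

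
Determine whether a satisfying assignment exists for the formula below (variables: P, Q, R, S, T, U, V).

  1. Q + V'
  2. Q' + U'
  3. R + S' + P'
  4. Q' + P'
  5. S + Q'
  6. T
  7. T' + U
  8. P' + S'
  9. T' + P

Yes

(T) alone gives T = 1.
(U) alone gives U = 1.
(Q') alone gives Q = 0.
(V') alone gives V = 0.
(P) alone gives P = 1.
(S') alone gives S = 0.
All clauses hold; R can take either value.
A satisfying assignment: P=1; Q=0; R=0; S=0; T=1; U=1; V=0.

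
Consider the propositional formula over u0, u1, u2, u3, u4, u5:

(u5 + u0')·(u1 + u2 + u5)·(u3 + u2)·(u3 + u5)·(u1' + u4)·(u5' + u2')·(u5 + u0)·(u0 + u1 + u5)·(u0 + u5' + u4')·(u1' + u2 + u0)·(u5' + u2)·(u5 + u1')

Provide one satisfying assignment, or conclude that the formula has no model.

UNSATISFIABLE

Suppose u5 = 1.
(u2') alone gives u2 = 0.
That conflicts with the unit clause (u2).
So u5 must be the other value — set u5 = 0.
(u0') alone gives u0 = 0.
That conflicts with the unit clause (u0).
Neither u5 = 1 nor u5 = 0 works.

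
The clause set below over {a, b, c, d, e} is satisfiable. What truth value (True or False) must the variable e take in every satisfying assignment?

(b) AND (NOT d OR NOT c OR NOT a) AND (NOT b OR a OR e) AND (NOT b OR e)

True

Suppose e = false.
(b) alone gives b = true.
That conflicts with the unit clause (NOT b).
So every satisfying assignment has e = True.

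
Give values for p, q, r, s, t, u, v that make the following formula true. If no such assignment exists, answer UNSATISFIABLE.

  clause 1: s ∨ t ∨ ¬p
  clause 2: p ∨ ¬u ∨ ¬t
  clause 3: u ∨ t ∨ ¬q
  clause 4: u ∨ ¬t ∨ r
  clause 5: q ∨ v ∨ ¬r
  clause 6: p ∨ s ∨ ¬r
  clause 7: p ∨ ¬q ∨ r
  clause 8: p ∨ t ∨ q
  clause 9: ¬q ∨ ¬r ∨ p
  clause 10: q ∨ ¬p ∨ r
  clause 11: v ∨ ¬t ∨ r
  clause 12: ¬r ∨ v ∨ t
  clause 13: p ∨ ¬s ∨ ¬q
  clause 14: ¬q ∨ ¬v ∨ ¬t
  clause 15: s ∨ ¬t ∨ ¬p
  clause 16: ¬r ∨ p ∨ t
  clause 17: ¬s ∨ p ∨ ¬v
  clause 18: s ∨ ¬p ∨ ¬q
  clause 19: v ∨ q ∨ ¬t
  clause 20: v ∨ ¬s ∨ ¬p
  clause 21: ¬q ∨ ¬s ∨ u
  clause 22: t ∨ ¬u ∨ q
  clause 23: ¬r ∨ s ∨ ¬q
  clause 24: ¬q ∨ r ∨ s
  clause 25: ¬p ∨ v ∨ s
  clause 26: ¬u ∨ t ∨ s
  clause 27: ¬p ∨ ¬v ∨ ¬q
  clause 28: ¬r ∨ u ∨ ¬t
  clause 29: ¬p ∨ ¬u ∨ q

p ↦ True; q ↦ False; r ↦ True; s ↦ True; t ↦ False; u ↦ False; v ↦ True

Branch on s: set s = True.
Branch on p: set p = True.
Unit clause (v) forces v = True.
Unit clause (¬q) forces q = False.
Unit clause (r) forces r = True.
Unit clause (¬u) forces u = False.
Unit clause (¬t) forces t = False.
This assignment satisfies each clause.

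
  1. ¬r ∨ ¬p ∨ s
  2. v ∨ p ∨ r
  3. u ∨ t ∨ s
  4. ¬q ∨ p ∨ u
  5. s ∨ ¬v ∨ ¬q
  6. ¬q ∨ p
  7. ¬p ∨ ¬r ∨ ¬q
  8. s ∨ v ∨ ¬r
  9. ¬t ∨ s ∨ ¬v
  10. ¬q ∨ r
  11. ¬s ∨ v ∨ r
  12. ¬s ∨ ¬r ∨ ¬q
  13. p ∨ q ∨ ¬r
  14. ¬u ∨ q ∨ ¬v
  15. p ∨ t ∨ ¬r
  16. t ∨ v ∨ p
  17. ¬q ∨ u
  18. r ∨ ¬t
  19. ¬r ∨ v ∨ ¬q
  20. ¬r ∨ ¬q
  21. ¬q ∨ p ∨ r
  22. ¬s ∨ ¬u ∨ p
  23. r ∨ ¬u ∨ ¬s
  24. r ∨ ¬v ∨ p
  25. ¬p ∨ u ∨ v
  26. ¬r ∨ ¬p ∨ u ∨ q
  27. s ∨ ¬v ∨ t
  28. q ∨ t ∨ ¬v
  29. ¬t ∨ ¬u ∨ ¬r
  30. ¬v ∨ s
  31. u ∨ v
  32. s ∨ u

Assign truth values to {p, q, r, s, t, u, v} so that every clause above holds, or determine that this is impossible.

Try q = False.
Try p = True.
Try r = False.
(¬t) alone gives t = False.
(¬v) alone gives v = False.
(¬s) alone gives s = False.
(u) alone gives u = True.
Every clause now holds.

p: True,  q: False,  r: False,  s: False,  t: False,  u: True,  v: False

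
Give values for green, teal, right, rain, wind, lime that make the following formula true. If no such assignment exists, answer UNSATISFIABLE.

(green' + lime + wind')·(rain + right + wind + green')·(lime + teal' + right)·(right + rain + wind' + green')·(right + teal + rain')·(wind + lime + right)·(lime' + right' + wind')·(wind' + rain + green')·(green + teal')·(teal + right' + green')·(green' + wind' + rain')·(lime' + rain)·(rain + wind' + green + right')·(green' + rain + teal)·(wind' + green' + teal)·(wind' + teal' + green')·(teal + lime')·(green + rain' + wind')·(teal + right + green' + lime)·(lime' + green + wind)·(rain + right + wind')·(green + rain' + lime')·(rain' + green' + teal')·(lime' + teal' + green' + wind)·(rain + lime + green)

Suppose green = 0.
From the singleton clause (teal'), teal = 0.
From the singleton clause (lime'), lime = 0.
From the singleton clause (rain), rain = 1.
From the singleton clause (right), right = 1.
From the singleton clause (wind'), wind = 0.
Every clause now holds.

green ↦ 0, teal ↦ 0, right ↦ 1, rain ↦ 1, wind ↦ 0, lime ↦ 0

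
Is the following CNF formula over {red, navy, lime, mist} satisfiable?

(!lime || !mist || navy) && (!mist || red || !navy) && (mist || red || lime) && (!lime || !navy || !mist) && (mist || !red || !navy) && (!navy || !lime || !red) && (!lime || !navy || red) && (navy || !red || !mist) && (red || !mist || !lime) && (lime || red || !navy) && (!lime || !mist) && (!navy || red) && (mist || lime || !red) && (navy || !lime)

Case lime = false:
Case mist = true:
Case red = true:
The clause (navy) is unit, so navy = true.
This assignment satisfies each clause.
A satisfying assignment: red: true; navy: true; lime: false; mist: true.

Yes, satisfiable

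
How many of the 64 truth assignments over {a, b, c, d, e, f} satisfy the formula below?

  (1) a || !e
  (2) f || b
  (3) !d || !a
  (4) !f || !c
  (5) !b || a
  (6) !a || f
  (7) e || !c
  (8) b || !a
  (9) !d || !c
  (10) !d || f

There are 2^6 = 64 truth assignments over (a, b, c, d, e, f).
Split on b. With b = true, the clauses containing b are satisfied and !b drops from the rest; 2 of the 2^5 = 32 assignments to the other variables satisfy what remains.
With b = false, by the same count on the reduced clause set, 2 assignments work.
(One model: a=F, b=F, c=F, d=F, e=F, f=T.)
Total: 2 + 2 = 4.

4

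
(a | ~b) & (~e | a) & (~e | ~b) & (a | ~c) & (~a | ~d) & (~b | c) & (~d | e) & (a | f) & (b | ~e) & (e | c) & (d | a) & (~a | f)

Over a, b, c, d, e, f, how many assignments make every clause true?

2

There are 2^6 = 64 truth assignments over (a, b, c, d, e, f).
Split on e. With e = 1, the clauses containing e are satisfied and ~e drops from the rest; 0 of the 2^5 = 32 assignments to the other variables satisfy what remains.
With e = 0, by the same count on the reduced clause set, 2 assignments work.
Total: 0 + 2 = 2.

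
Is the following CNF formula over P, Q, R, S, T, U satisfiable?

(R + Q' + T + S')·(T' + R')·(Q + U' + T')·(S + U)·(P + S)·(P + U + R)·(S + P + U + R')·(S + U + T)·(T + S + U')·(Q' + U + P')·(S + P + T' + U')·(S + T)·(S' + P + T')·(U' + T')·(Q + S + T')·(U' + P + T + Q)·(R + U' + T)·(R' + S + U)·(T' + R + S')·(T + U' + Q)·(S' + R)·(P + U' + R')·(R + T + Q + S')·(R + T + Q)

Satisfiable

Branch on T: set T = 0.
The clause (S) is unit, so S = 1.
The clause (R) is unit, so R = 1.
Branch on U: set U = 1.
The clause (Q) is unit, so Q = 1.
The clause (P) is unit, so P = 1.
All clauses are satisfied.
A satisfying assignment: P: 1,  Q: 1,  R: 1,  S: 1,  T: 0,  U: 1.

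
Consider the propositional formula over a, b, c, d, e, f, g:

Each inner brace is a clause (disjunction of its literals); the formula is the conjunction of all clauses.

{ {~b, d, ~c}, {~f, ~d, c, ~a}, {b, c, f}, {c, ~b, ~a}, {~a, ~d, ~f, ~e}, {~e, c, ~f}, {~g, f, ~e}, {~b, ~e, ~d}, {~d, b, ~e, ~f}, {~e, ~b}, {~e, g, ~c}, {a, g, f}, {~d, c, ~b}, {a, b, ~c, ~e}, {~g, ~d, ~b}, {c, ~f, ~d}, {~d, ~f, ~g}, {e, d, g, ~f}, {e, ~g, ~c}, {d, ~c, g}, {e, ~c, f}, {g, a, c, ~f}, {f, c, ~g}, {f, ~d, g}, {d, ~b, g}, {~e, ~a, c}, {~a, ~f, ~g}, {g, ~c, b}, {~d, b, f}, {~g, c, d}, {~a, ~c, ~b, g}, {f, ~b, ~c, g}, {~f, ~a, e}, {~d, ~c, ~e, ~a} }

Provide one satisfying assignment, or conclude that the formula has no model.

Case e = 0:
Case g = 0:
Case a = 0:
Unit clause (f) forces f = 1.
Unit clause (d) forces d = 1.
Unit clause (c) forces c = 1.
Unit clause (b) forces b = 1.
This assignment satisfies each clause.

a: 0,  b: 1,  c: 1,  d: 1,  e: 0,  f: 1,  g: 0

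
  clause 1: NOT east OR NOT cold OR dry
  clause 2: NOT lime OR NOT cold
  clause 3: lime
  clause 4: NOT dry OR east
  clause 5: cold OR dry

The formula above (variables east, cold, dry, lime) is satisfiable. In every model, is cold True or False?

False

Suppose cold = true.
From the singleton clause (NOT lime), lime = false.
Now (lime) is unsatisfied and unit — conflict.
So every satisfying assignment has cold = False.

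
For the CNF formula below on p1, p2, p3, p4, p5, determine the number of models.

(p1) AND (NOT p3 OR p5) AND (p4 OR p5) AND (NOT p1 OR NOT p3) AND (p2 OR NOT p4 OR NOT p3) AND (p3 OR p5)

4

There are 2^5 = 32 truth assignments over (p1, p2, p3, p4, p5).
Split on p4. With p4 = true, the clauses containing p4 are satisfied and NOT p4 drops from the rest; 2 of the 2^4 = 16 assignments to the other variables satisfy what remains.
With p4 = false, by the same count on the reduced clause set, 2 assignments work.
(One model: p1=T, p2=F, p3=F, p4=F, p5=T.)
Total: 2 + 2 = 4.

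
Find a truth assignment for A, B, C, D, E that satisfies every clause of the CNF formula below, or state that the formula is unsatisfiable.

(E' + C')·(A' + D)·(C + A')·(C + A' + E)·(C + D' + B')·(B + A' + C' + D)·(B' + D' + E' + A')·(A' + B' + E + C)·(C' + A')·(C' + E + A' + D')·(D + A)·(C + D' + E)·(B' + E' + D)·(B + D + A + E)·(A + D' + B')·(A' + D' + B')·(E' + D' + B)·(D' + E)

Try E = 0.
(D') alone gives D = 0.
(A') alone gives A = 0.
That conflicts with the unit clause (A).
Backtrack on E: now try E = 1.
(C') alone gives C = 0.
(A') alone gives A = 0.
(D) alone gives D = 1.
(B') alone gives B = 0.
That conflicts with the unit clause (B).
Both values of E lead to a conflict.

UNSATISFIABLE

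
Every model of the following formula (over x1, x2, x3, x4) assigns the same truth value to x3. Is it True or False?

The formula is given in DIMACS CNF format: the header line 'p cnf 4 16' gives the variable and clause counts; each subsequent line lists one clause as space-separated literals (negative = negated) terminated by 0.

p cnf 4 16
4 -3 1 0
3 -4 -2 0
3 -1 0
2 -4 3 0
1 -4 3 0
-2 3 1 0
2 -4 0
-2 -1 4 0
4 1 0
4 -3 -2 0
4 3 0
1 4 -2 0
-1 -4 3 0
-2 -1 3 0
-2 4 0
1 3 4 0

True

Suppose x3 = False.
The clause (¬x1) is unit, so x1 = False.
The clause (¬x4) is unit, so x4 = False.
That conflicts with the unit clause (x4).
So every satisfying assignment has x3 = True.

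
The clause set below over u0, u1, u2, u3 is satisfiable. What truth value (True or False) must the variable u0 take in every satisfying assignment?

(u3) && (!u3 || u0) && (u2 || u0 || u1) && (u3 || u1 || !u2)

Suppose u0 = false.
(u3) alone gives u3 = true.
But (!u3) is also a unit clause — contradiction.
So every satisfying assignment has u0 = True.

True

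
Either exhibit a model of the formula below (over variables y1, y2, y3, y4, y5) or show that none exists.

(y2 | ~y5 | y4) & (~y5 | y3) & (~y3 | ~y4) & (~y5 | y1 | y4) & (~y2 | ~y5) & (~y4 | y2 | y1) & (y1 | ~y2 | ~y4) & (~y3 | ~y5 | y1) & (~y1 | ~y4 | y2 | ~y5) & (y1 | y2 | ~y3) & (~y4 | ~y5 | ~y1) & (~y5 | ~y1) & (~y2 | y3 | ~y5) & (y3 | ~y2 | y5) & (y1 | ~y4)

y1: 0; y2: 0; y3: 0; y4: 0; y5: 0

Case y5 = 0:
Case y3 = 0:
The clause (~y2) is unit, so y2 = 0.
Case y4 = 0:
All clauses hold; y1 can take either value.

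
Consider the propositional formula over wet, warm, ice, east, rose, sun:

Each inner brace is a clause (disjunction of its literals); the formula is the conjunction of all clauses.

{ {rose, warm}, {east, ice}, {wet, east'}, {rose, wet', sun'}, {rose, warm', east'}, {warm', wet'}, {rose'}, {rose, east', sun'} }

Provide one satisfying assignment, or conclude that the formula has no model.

wet: 0; warm: 1; ice: 1; east: 0; rose: 0; sun: 1

The clause (rose') is unit, so rose = 0.
The clause (warm) is unit, so warm = 1.
The clause (east') is unit, so east = 0.
The clause (ice) is unit, so ice = 1.
The clause (wet') is unit, so wet = 0.
Every clause is now satisfied; sun is unconstrained.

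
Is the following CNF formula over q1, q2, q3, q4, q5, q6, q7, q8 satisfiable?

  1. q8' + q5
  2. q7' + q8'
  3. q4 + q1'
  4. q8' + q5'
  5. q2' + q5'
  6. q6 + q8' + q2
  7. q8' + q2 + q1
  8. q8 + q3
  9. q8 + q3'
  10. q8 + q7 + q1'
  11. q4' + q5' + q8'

No

Case q8 = 0:
Unit clause (q3) forces q3 = 1.
That conflicts with the unit clause (q3').
Backtrack on q8: now try q8 = 1.
Unit clause (q5) forces q5 = 1.
That conflicts with the unit clause (q5').
Either choice for q8 ends in contradiction.
No assignment satisfies every clause.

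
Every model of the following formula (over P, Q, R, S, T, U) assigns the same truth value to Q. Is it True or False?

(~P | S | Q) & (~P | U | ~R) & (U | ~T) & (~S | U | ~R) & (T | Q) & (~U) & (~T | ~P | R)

Suppose Q = 0.
Unit clause (T) forces T = 1.
Unit clause (U) forces U = 1.
That conflicts with the unit clause (~U).
So every satisfying assignment has Q = True.

True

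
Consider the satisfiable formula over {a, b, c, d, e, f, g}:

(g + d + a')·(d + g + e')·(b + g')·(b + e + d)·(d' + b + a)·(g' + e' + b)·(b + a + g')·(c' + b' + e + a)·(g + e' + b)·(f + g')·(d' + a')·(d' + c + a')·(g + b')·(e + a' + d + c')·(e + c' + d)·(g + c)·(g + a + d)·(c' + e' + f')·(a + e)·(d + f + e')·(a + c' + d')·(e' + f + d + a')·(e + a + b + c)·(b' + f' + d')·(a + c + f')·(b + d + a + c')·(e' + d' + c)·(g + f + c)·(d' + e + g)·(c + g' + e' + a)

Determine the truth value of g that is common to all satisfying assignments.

True

Suppose g = 0.
Unit clause (b') forces b = 0.
Unit clause (e') forces e = 0.
Unit clause (d) forces d = 1.
That conflicts with the unit clause (d').
So every satisfying assignment has g = True.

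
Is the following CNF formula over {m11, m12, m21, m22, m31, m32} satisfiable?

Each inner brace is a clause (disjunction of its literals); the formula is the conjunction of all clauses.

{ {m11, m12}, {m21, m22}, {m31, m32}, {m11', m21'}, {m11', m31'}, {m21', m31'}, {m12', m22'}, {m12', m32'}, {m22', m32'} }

No, unsatisfiable

Branch on m11: set m11 = 1.
From the singleton clause (m21'), m21 = 0.
From the singleton clause (m22), m22 = 1.
From the singleton clause (m31'), m31 = 0.
From the singleton clause (m32), m32 = 1.
But (m32') is also a unit clause — contradiction.
Backtrack on m11: now try m11 = 0.
From the singleton clause (m12), m12 = 1.
From the singleton clause (m22'), m22 = 0.
From the singleton clause (m21), m21 = 1.
From the singleton clause (m31'), m31 = 0.
From the singleton clause (m32), m32 = 1.
But (m32') is also a unit clause — contradiction.
Neither m11 = 1 nor m11 = 0 works.
No assignment satisfies every clause.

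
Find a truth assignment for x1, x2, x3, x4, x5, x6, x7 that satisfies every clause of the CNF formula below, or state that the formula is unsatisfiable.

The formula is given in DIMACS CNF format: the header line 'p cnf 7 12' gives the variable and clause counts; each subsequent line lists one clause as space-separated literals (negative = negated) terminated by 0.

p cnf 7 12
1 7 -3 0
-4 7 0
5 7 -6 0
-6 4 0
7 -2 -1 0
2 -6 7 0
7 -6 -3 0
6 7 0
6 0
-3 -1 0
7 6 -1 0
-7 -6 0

From the singleton clause (x6), x6 = True.
From the singleton clause (x4), x4 = True.
From the singleton clause (x7), x7 = True.
Now (¬x7) is unsatisfied and unit — conflict.

UNSATISFIABLE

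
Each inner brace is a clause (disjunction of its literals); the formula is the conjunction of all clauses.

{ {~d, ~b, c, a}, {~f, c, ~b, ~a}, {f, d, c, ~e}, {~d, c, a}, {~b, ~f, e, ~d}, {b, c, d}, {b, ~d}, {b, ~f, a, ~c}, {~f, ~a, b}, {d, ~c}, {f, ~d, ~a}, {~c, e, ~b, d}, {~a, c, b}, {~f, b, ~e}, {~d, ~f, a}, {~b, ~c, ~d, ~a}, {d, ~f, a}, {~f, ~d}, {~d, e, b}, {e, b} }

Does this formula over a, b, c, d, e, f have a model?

Yes, satisfiable

Case b = 1:
Case d = 0:
Unit clause (~c) forces c = 0.
Case f = 0:
Unit clause (~e) forces e = 0.
No clause remains; a is free.
A satisfying assignment: a=0; b=1; c=0; d=0; e=0; f=0.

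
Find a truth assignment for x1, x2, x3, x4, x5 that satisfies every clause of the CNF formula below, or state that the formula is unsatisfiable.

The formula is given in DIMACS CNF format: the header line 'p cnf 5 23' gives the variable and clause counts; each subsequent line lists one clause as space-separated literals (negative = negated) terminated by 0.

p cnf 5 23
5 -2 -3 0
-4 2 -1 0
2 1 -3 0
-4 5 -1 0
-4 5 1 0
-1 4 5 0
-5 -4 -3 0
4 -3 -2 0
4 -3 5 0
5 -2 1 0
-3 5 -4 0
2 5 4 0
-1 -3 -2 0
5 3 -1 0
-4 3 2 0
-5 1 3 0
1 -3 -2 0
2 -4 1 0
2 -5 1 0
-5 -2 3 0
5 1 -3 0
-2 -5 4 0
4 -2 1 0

x1=True; x2=False; x3=False; x4=False; x5=True

Case x5 = True:
Case x4 = False:
From the singleton clause (¬x2), x2 = False.
From the singleton clause (x1), x1 = True.
Every clause is now satisfied; x3 is unconstrained.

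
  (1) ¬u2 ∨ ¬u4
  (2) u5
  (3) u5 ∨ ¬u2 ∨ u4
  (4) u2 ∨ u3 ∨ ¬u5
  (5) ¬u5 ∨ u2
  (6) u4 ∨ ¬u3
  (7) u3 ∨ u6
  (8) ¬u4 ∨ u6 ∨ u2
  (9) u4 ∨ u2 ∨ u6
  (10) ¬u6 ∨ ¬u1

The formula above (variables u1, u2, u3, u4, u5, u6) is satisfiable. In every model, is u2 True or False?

Suppose u2 = False.
The clause (u5) is unit, so u5 = True.
Now (¬u5) is unsatisfied and unit — conflict.
So every satisfying assignment has u2 = True.

True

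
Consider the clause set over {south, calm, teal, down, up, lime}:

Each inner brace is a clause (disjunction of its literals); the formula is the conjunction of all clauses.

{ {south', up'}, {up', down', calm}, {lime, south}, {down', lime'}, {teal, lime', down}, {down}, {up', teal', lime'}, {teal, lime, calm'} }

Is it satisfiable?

Satisfiable

From the singleton clause (down), down = 1.
From the singleton clause (lime'), lime = 0.
From the singleton clause (south), south = 1.
From the singleton clause (up'), up = 0.
Try teal = 1.
No clause remains; calm is free.
A satisfying assignment: south: 1,  calm: 1,  teal: 1,  down: 1,  up: 0,  lime: 0.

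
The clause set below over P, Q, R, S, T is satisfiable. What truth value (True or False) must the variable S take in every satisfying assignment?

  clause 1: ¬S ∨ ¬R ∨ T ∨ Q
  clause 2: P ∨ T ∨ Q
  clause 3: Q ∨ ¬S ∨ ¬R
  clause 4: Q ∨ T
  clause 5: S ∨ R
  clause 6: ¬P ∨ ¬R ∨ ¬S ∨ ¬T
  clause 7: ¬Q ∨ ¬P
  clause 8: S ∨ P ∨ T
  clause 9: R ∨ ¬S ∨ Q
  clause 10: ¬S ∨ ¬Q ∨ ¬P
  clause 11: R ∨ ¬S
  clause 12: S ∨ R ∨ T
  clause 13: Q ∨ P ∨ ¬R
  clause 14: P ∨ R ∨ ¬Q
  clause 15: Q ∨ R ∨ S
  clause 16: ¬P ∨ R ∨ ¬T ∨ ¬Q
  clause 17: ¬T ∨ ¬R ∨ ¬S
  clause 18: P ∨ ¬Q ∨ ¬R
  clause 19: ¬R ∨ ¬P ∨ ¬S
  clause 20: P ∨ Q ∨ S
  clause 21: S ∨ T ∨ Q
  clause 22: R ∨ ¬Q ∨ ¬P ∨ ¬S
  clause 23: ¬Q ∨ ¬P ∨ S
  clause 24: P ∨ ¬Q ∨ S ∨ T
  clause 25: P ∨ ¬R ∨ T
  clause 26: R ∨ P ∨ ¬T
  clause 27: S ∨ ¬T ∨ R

False

Suppose S = True.
From the singleton clause (R), R = True.
From the singleton clause (Q), Q = True.
From the singleton clause (¬P), P = False.
Now (P) is unsatisfied and unit — conflict.
So every satisfying assignment has S = False.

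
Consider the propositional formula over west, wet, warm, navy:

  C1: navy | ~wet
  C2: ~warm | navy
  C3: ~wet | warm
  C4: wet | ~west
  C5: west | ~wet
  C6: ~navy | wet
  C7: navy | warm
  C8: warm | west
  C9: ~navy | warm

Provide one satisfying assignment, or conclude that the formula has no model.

west: 1, wet: 1, warm: 1, navy: 1

Suppose navy = 1.
Unit clause (wet) forces wet = 1.
Unit clause (warm) forces warm = 1.
Unit clause (west) forces west = 1.
All clauses are satisfied.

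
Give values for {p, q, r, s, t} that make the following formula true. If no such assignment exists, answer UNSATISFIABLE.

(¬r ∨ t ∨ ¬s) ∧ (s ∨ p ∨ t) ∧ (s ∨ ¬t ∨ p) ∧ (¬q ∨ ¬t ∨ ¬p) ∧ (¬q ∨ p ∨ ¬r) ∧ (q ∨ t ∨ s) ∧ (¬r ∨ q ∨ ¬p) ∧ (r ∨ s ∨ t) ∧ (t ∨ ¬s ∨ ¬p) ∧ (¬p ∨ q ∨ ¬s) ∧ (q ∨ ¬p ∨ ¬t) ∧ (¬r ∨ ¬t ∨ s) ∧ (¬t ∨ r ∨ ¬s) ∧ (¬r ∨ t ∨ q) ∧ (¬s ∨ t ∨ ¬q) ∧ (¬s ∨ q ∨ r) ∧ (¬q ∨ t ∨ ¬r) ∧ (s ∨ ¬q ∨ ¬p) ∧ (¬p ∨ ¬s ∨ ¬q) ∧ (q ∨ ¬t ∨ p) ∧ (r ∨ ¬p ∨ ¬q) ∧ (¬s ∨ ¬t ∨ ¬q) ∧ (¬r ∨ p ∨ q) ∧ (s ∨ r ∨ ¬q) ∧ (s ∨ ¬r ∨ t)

UNSATISFIABLE

Suppose r = False.
Suppose s = True.
Unit clause (¬t) forces t = False.
Unit clause (¬p) forces p = False.
Unit clause (¬q) forces q = False.
That conflicts with the unit clause (q).
Undo s and try s = False.
Unit clause (t) forces t = True.
Unit clause (p) forces p = True.
Unit clause (¬q) forces q = False.
That conflicts with the unit clause (q).
Either choice for s ends in contradiction.
Undo r and try r = True.
Suppose t = True.
Unit clause (s) forces s = True.
Unit clause (¬q) forces q = False.
Unit clause (¬p) forces p = False.
That conflicts with the unit clause (p).
Undo t and try t = False.
Unit clause (¬s) forces s = False.
That conflicts with the unit clause (s).
Either choice for t ends in contradiction.
Either choice for r ends in contradiction.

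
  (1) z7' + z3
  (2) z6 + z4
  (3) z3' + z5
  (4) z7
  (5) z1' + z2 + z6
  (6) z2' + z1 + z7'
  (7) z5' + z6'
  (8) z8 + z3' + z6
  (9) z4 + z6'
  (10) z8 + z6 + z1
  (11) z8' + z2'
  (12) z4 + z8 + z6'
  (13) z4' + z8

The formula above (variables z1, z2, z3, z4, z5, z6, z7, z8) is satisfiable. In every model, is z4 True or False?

True

Suppose z4 = 0.
(z6) alone gives z6 = 1.
Now (z6') is unsatisfied and unit — conflict.
So every satisfying assignment has z4 = True.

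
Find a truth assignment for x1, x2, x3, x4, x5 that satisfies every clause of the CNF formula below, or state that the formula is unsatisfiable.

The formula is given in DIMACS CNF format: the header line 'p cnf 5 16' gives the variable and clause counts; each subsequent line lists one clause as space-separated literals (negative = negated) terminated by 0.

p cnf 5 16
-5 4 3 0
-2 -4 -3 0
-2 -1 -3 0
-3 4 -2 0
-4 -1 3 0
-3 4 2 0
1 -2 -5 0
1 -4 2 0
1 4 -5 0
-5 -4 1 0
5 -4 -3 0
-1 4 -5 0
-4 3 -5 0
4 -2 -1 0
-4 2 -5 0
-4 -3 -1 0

Suppose x5 = False.
Suppose x4 = False.
Suppose x3 = False.
Suppose x2 = False.
Every clause is now satisfied; x1 is unconstrained.

x1: True; x2: False; x3: False; x4: False; x5: False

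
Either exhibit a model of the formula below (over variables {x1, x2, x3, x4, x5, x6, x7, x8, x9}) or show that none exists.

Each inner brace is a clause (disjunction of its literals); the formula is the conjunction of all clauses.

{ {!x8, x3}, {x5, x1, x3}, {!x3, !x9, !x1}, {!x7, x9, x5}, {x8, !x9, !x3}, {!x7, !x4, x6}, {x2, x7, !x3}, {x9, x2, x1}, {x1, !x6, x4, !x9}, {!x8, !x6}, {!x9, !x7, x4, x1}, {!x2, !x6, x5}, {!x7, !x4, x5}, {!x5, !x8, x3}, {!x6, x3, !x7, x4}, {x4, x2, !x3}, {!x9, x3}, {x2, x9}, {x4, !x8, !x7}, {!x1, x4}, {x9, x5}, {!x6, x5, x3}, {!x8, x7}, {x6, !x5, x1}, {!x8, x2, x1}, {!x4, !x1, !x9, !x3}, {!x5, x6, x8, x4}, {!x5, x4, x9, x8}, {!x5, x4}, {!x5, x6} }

Branch on x8: set x8 = false.
Branch on x9: set x9 = false.
From the singleton clause (x2), x2 = true.
From the singleton clause (x5), x5 = true.
From the singleton clause (x4), x4 = true.
From the singleton clause (x6), x6 = true.
No clause remains; x1, x3, x7 are free.

x1 ↦ true; x2 ↦ true; x3 ↦ false; x4 ↦ true; x5 ↦ true; x6 ↦ true; x7 ↦ false; x8 ↦ false; x9 ↦ false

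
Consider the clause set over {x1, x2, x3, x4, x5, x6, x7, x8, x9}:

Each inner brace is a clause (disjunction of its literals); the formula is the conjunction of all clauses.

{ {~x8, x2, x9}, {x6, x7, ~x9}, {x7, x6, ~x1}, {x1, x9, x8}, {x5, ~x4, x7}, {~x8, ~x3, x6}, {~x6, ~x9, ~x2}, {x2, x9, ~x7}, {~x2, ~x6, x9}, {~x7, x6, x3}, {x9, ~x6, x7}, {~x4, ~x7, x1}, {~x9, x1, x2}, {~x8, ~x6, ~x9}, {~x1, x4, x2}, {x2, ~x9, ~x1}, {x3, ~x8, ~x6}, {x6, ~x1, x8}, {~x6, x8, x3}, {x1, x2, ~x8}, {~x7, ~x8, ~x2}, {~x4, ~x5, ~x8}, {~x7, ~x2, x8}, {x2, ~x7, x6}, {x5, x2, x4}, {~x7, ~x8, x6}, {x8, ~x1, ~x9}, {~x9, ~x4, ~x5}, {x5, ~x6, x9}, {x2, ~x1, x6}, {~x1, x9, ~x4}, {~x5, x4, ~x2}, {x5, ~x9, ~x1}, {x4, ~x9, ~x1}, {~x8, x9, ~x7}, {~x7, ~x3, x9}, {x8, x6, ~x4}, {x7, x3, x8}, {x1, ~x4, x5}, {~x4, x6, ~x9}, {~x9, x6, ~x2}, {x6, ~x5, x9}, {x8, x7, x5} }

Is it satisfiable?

Yes

Try x8 = 1.
Try x2 = 1.
Unit clause (~x7) forces x7 = 0.
Try x6 = 0.
Unit clause (~x9) forces x9 = 0.
Unit clause (~x1) forces x1 = 0.
Unit clause (~x3) forces x3 = 0.
Unit clause (~x5) forces x5 = 0.
Unit clause (~x4) forces x4 = 0.
Every clause now holds.
A satisfying assignment: x1=0, x2=1, x3=0, x4=0, x5=0, x6=0, x7=0, x8=1, x9=0.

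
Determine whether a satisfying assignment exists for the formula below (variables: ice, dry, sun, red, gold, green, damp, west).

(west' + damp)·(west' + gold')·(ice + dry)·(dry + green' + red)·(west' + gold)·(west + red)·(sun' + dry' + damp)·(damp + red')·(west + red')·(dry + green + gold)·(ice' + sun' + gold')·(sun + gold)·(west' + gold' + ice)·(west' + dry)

Try west = 0.
The clause (red) is unit, so red = 1.
That conflicts with the unit clause (red').
That branch fails; take west = 1 instead.
The clause (damp) is unit, so damp = 1.
The clause (gold') is unit, so gold = 0.
That conflicts with the unit clause (gold).
Both values of west lead to a conflict.
No assignment satisfies every clause.

No, unsatisfiable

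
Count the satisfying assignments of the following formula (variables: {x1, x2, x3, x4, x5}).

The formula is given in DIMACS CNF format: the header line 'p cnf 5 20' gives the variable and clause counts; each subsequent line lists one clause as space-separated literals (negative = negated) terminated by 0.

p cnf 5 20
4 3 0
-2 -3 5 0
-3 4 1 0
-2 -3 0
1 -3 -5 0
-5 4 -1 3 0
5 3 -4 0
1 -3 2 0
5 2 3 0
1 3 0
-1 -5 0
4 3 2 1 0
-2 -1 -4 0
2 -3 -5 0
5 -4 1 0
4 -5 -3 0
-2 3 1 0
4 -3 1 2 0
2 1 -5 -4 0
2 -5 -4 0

There are 2^5 = 32 truth assignments over (x1, x2, x3, x4, x5).
Split on x2. With x2 = True, the clauses containing x2 are satisfied and ¬x2 drops from the rest; 0 of the 2^4 = 16 assignments to the other variables satisfy what remains.
With x2 = False, by the same count on the reduced clause set, 2 assignments work.
Total: 0 + 2 = 2.

2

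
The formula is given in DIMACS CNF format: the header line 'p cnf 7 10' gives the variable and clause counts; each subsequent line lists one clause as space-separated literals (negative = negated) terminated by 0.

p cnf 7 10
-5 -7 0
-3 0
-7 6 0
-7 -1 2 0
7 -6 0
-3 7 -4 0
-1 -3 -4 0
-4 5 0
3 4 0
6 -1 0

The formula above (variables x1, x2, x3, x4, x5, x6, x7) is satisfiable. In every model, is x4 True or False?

True

Suppose x4 = False.
From the singleton clause (¬x3), x3 = False.
Now (x3) is unsatisfied and unit — conflict.
So every satisfying assignment has x4 = True.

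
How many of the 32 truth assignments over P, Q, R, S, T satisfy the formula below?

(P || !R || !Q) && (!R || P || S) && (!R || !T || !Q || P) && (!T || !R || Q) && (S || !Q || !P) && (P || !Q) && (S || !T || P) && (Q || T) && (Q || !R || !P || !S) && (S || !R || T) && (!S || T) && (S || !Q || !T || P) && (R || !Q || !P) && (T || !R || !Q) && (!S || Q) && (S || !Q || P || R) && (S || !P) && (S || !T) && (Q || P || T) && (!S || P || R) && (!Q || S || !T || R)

There are 2^5 = 32 truth assignments over (P, Q, R, S, T).
Split on R. With R = true, the clauses containing R are satisfied and !R drops from the rest; 1 of the 2^4 = 16 assignments to the other variables satisfy what remains.
With R = false, by the same count on the reduced clause set, 0 assignments work.
(One model: P=T, Q=T, R=T, S=T, T=T.)
Total: 1 + 0 = 1.

1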